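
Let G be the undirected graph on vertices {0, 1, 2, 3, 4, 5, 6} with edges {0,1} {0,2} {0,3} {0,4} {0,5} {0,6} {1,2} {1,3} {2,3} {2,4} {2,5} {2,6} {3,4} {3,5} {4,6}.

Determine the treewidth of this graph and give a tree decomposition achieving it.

Treewidth 3.
One such decomposition:
Bags: B1 = {0, 2, 3, 4}  B2 = {0, 2, 4, 6}  B3 = {0, 2, 3, 5}  B4 = {0, 1, 2, 3}
Tree: B1–B2, B1–B3, B3–B4

Every bag has size at most 4, so the width is 4 − 1 = 3 and tw(G) ≤ 3. On the other hand G contains the 4-clique {0, 1, 2, 3}. A clique must lie in a single bag of any decomposition, so no decomposition can have width below 3. The upper and lower bounds meet at 3, so that is the treewidth.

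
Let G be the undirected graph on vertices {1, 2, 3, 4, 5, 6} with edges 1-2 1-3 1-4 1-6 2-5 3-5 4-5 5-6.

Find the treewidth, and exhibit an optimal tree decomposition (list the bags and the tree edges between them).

The largest bag has 3 vertices, giving width 2; this decomposition certifies tw(G) ≤ 2. Since 5–6–1–4–5 is a cycle in G, G is not acyclic. Forests are exactly the graphs of treewidth ≤ 1, so tw(G) ≥ 2. Therefore the treewidth is 2.

Treewidth 2.
Bags: B1 = {1, 5, 6}  B2 = {1, 4, 5}  B3 = {1, 3, 5}  B4 = {1, 2, 5}
Tree: B1–B2, B2–B3, B3–B4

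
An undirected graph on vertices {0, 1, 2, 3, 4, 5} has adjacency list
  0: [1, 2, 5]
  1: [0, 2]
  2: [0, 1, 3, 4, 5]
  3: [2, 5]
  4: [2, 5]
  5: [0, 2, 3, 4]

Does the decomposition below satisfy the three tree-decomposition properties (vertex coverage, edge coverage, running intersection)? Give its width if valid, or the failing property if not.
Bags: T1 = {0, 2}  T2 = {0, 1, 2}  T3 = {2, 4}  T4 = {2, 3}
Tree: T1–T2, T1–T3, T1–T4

No — vertex 5 appears in no bag.

A tree decomposition must satisfy three properties: every vertex lies in some bag; for every edge, both endpoints lie together in some bag; and for every vertex, the bags containing it form a connected subtree. Here vertex 5 appears in no bag, so the decomposition is invalid.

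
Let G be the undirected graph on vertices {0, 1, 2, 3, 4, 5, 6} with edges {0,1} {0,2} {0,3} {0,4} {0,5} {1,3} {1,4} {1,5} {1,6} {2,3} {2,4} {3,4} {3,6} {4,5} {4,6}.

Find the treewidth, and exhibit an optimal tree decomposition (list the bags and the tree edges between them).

Each bag holds 4 vertices, so the decomposition has width 3, which upper-bounds the treewidth. On the other hand G contains the 4-clique {0, 1, 3, 4}. A clique must lie in a single bag of any decomposition, so no decomposition can have width below 3. Combining the bounds, tw(G) = 3.

Treewidth 3.
Bags: B1 = {0, 1, 3, 4}  B2 = {1, 3, 4, 6}  B3 = {0, 2, 3, 4}  B4 = {0, 1, 4, 5}
Tree: B1–B2, B1–B3, B1–B4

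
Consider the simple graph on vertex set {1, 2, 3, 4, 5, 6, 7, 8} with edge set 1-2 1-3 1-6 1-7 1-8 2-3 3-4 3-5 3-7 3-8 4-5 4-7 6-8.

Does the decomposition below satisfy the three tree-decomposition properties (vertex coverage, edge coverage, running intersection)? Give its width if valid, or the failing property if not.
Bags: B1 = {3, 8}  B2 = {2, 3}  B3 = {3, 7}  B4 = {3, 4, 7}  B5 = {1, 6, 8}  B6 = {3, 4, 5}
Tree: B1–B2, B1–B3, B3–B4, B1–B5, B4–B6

No — edge (1,3) lies in no bag.

A tree decomposition must satisfy three properties: every vertex lies in some bag; for every edge, both endpoints lie together in some bag; and for every vertex, the bags containing it form a connected subtree. Here edge (1,3) lies in no bag, so the decomposition is invalid.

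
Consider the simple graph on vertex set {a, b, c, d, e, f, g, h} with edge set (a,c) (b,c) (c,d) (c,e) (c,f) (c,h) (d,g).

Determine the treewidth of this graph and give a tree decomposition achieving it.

Every bag has size at most 2, so the width is 2 − 1 = 1 and tw(G) ≤ 1. G has an edge, so its treewidth is at least 1. Combining the bounds, tw(G) = 1.

Treewidth 1.
One such decomposition:
Bags: B1 = {c, h}  B2 = {c, f}  B3 = {c, e}  B4 = {b, c}  B5 = {a, c}  B6 = {c, d}  B7 = {d, g}
Tree: B1–B2, B1–B3, B1–B4, B1–B5, B2–B6, B6–B7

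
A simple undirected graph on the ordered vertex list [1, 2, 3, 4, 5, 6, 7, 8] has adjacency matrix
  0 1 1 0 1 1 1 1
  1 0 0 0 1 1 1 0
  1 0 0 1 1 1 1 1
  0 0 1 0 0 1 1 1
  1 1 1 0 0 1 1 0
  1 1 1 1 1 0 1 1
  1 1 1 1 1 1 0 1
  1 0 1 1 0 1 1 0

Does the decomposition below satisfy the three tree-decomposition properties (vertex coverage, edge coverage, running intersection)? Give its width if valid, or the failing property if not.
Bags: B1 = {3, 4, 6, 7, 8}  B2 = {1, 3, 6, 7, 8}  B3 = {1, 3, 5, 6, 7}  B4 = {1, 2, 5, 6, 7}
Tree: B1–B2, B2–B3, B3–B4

Vertex coverage: the bags together contain {1, 2, 3, 4, 5, 6, 7, 8}, the full vertex set. Edge coverage: each edge of G has both endpoints in at least one bag. Running intersection: for every vertex, the bags containing it form a connected subtree. All three properties hold, so this is a valid tree decomposition of width max|bag| − 1 = 4, and hence tw(G) ≤ 4.

Yes; width 4.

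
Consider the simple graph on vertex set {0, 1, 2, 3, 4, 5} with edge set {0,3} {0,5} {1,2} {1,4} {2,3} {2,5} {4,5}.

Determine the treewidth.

2

A width-2 tree decomposition is:
Bags: B1 = {1, 4, 5}  B2 = {1, 2, 5}  B3 = {0, 2, 5}  B4 = {0, 2, 3}
Tree: B1–B2, B2–B3, B3–B4
Each bag holds 3 vertices, so the decomposition has width 2, which upper-bounds the treewidth. For the lower bound, G contains the cycle 4–1–2–5–4, so G is not a forest; only forests have treewidth ≤ 1, hence tw(G) ≥ 2. Therefore the treewidth is 2.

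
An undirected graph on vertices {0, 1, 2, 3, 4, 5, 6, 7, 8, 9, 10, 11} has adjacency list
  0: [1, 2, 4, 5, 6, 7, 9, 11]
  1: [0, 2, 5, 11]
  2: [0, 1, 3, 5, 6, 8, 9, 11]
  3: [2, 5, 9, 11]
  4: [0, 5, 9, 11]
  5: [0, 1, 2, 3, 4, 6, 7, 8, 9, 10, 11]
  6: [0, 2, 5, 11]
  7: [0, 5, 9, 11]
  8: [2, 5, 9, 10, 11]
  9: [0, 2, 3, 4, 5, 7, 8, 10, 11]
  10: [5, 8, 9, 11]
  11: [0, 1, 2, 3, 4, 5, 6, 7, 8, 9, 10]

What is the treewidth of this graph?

A width-4 tree decomposition is:
Bags: B1 = {0, 2, 5, 9, 11}  B2 = {0, 4, 5, 9, 11}  B3 = {0, 2, 5, 6, 11}  B4 = {0, 1, 2, 5, 11}  B5 = {2, 5, 8, 9, 11}  B6 = {2, 3, 5, 9, 11}  B7 = {5, 8, 9, 10, 11}  B8 = {0, 5, 7, 9, 11}
Tree: B1–B2, B1–B3, B3–B4, B1–B5, B1–B6, B5–B7, B2–B8
The largest bag has 5 vertices, giving width 4; this decomposition certifies tw(G) ≤ 4. For the lower bound, the 5 vertices {0, 1, 2, 5, 11} are pairwise adjacent, and any tree decomposition puts a clique entirely inside one bag — forcing width ≥ 4. The upper and lower bounds meet at 4, so that is the treewidth.

4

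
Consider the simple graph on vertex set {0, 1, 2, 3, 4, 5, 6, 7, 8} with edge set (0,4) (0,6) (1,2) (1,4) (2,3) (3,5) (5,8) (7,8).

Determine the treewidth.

A width-1 tree decomposition is:
Bags: B1 = {7, 8}  B2 = {5, 8}  B3 = {3, 5}  B4 = {2, 3}  B5 = {1, 2}  B6 = {1, 4}  B7 = {0, 4}  B8 = {0, 6}
Tree: B1–B2, B2–B3, B3–B4, B4–B5, B5–B6, B6–B7, B7–B8
Every bag has size at most 2, so the width is 2 − 1 = 1 and tw(G) ≤ 1. G has an edge, so its treewidth is at least 1. The upper and lower bounds meet at 1, so that is the treewidth.

1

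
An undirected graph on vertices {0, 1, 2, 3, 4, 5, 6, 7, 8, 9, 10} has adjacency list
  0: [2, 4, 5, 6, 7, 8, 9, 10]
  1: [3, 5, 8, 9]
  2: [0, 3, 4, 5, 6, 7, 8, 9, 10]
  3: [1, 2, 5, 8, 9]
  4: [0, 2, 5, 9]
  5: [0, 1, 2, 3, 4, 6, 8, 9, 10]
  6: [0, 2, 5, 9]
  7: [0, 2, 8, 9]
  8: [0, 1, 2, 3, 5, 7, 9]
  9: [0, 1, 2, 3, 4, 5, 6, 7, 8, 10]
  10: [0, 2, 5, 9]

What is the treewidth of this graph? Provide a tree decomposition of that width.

Treewidth 4.
One such decomposition:
Bags: B1 = {0, 2, 7, 8, 9}  B2 = {0, 2, 5, 8, 9}  B3 = {2, 3, 5, 8, 9}  B4 = {0, 2, 5, 6, 9}  B5 = {0, 2, 4, 5, 9}  B6 = {1, 3, 5, 8, 9}  B7 = {0, 2, 5, 9, 10}
Tree: B1–B2, B2–B3, B2–B4, B4–B5, B3–B6, B5–B7

The largest bag has 5 vertices, giving width 4; this decomposition certifies tw(G) ≤ 4. For the lower bound, the 5 vertices {1, 3, 5, 8, 9} are pairwise adjacent, and any tree decomposition puts a clique entirely inside one bag — forcing width ≥ 4. Therefore the treewidth is 4.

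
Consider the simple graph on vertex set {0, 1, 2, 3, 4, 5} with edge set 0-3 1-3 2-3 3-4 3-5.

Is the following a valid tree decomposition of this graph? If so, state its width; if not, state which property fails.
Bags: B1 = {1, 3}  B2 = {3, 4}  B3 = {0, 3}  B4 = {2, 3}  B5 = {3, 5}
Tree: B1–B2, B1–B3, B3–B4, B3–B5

Checking the three conditions: (i) the bags cover all of {0, 1, 2, 3, 4, 5}; (ii) for each edge, some bag contains both endpoints; (iii) the bags containing any fixed vertex form a subtree. All hold, so the decomposition is valid with width 2 − 1 = 1.

Yes; width 1.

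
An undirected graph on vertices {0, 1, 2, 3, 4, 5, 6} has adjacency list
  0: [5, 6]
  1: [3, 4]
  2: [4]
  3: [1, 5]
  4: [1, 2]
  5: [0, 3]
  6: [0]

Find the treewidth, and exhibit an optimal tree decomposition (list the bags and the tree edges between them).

Every bag has size at most 2, so the width is 2 − 1 = 1 and tw(G) ≤ 1. Any graph with an edge has treewidth ≥ 1, and G has the edge 2–4. Hence tw(G) = 1 exactly.

Treewidth 1.
One optimal decomposition is:
Bags: B1 = {2, 4}  B2 = {1, 4}  B3 = {1, 3}  B4 = {3, 5}  B5 = {0, 5}  B6 = {0, 6}
Tree: B1–B2, B2–B3, B3–B4, B4–B5, B5–B6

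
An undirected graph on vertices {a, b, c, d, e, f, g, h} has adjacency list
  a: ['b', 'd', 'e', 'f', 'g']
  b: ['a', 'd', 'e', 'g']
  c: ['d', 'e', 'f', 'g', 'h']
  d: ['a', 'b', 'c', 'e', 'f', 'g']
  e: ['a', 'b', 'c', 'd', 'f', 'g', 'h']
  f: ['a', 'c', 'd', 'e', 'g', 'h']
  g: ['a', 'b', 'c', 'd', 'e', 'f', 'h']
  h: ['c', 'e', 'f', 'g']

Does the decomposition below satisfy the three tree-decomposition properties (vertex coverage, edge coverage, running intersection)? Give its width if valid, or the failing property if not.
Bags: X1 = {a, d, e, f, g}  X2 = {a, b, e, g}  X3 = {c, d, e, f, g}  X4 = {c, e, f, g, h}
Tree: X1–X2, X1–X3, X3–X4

A tree decomposition must satisfy three properties: every vertex lies in some bag; for every edge, both endpoints lie together in some bag; and for every vertex, the bags containing it form a connected subtree. Here edge (d,b) lies in no bag, so the decomposition is invalid.

No — edge (d,b) lies in no bag.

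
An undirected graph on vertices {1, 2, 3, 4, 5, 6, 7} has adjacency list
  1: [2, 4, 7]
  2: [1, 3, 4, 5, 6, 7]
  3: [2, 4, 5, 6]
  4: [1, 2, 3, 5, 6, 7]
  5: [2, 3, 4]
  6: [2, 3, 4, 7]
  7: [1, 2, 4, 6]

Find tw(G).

3

A width-3 tree decomposition is:
Bags: B1 = {2, 3, 4, 6}  B2 = {2, 4, 6, 7}  B3 = {1, 2, 4, 7}  B4 = {2, 3, 4, 5}
Tree: B1–B2, B2–B3, B1–B4
The largest bag has 4 vertices, giving width 3; this decomposition certifies tw(G) ≤ 3. For the lower bound, the 4 vertices {1, 2, 4, 7} are pairwise adjacent, and any tree decomposition puts a clique entirely inside one bag — forcing width ≥ 3. Hence tw(G) = 3 exactly.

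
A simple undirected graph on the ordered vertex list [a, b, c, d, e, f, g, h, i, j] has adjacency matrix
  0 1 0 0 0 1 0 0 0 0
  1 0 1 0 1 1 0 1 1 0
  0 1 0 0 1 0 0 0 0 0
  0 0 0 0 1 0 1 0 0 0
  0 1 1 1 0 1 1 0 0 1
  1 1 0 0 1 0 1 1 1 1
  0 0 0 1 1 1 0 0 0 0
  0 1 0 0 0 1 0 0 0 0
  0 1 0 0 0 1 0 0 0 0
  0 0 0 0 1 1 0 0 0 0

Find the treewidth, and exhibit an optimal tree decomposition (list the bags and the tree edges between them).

Each bag holds 3 vertices, so the decomposition has width 2, which upper-bounds the treewidth. Conversely, {d, e, g} is a clique of size 3, and the vertices of any clique must share a bag in every tree decomposition; so some bag has ≥ 3 vertices and tw(G) ≥ 2. Therefore the treewidth is 2.

Treewidth 2.
One optimal decomposition is:
Bags: B1 = {e, f, g}  B2 = {e, f, j}  B3 = {b, e, f}  B4 = {a, b, f}  B5 = {d, e, g}  B6 = {b, f, h}  B7 = {b, c, e}  B8 = {b, f, i}
Tree: B1–B2, B1–B3, B3–B4, B1–B5, B3–B6, B3–B7, B4–B8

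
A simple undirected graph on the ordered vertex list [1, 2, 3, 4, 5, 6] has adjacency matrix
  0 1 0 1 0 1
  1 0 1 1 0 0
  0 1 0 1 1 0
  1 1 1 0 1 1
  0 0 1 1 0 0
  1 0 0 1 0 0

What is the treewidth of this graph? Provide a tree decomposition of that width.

The largest bag has 3 vertices, giving width 2; this decomposition certifies tw(G) ≤ 2. On the other hand G contains the 3-clique {1, 2, 4}. A clique must lie in a single bag of any decomposition, so no decomposition can have width below 2. The upper and lower bounds meet at 2, so that is the treewidth.

Treewidth 2.
Bags: B1 = {3, 4, 5}  B2 = {2, 3, 4}  B3 = {1, 2, 4}  B4 = {1, 4, 6}
Tree: B1–B2, B2–B3, B3–B4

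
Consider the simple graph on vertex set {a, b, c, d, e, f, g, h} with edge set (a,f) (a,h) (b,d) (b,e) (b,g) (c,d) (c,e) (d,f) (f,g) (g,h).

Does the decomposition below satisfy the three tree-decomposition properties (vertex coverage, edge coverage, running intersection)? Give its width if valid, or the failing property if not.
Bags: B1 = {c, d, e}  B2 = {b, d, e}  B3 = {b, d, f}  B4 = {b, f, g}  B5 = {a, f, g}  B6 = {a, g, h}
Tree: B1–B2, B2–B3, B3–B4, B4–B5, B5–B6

Yes; width 2.

Checking the three conditions: (i) the bags cover all of {a, b, c, d, e, f, g, h}; (ii) for each edge, some bag contains both endpoints; (iii) the bags containing any fixed vertex form a subtree. All hold, so the decomposition is valid with width 3 − 1 = 2.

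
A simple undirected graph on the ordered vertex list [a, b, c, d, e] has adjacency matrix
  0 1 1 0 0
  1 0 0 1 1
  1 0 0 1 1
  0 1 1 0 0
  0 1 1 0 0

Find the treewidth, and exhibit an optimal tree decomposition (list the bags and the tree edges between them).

Treewidth 2.
One such decomposition:
Bags: B1 = {b, c, d}  B2 = {b, c, e}  B3 = {a, b, c}
Tree: B1–B2, B2–B3

Each bag holds 3 vertices, so the decomposition has width 2, which upper-bounds the treewidth. For the lower bound, G contains the cycle d–c–e–b–d, so G is not a forest; only forests have treewidth ≤ 1, hence tw(G) ≥ 2. Hence tw(G) = 2 exactly.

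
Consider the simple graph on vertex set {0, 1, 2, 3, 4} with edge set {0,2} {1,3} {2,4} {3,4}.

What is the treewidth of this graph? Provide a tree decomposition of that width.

Each bag holds 2 vertices, so the decomposition has width 1, which upper-bounds the treewidth. G has an edge, so its treewidth is at least 1. Therefore the treewidth is 1.

Treewidth 1.
One such decomposition:
Bags: B1 = {2, 4}  B2 = {3, 4}  B3 = {0, 2}  B4 = {1, 3}
Tree: B1–B2, B1–B3, B2–B4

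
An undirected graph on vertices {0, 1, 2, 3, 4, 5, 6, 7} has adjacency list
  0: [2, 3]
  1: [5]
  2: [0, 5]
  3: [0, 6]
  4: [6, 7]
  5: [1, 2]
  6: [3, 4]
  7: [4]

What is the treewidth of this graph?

A width-1 tree decomposition is:
Bags: B1 = {1, 5}  B2 = {2, 5}  B3 = {0, 2}  B4 = {0, 3}  B5 = {3, 6}  B6 = {4, 6}  B7 = {4, 7}
Tree: B1–B2, B2–B3, B3–B4, B4–B5, B5–B6, B6–B7
The largest bag has 2 vertices, giving width 1; this decomposition certifies tw(G) ≤ 1. Since G has at least one edge (e.g. 1–5), it is not an edgeless graph, so tw(G) ≥ 1. The upper and lower bounds meet at 1, so that is the treewidth.

1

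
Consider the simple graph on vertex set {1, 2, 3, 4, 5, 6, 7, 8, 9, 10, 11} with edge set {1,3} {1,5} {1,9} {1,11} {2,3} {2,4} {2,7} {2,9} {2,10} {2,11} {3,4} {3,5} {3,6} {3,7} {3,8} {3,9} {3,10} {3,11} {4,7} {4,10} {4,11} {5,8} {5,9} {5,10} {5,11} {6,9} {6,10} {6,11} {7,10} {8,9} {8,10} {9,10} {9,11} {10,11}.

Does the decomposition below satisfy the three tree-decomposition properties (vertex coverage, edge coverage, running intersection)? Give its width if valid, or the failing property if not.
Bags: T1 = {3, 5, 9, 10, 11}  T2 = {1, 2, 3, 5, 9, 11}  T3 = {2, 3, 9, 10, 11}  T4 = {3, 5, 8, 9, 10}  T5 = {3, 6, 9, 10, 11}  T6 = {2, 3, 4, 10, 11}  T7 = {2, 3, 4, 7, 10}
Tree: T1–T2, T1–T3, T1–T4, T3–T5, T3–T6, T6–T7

A tree decomposition must satisfy three properties: every vertex lies in some bag; for every edge, both endpoints lie together in some bag; and for every vertex, the bags containing it form a connected subtree. Here bags containing vertex 2 are not connected in the tree, so the decomposition is invalid.

No — bags containing vertex 2 are not connected in the tree.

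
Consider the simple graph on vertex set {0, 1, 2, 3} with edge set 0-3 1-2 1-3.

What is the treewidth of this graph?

1

A width-1 tree decomposition is:
Bags: B1 = {0, 3}  B2 = {1, 3}  B3 = {1, 2}
Tree: B1–B2, B2–B3
The largest bag has 2 vertices, giving width 1; this decomposition certifies tw(G) ≤ 1. Any graph with an edge has treewidth ≥ 1, and G has the edge 0–3. Hence tw(G) = 1 exactly.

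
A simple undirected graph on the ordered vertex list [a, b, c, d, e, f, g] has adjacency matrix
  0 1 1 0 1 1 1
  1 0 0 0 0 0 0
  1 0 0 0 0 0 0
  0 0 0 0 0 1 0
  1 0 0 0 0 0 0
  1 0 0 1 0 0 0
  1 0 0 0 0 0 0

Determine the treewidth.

A width-1 tree decomposition is:
Bags: B1 = {a, e}  B2 = {a, f}  B3 = {d, f}  B4 = {a, b}  B5 = {a, c}  B6 = {a, g}
Tree: B1–B2, B2–B3, B1–B4, B2–B5, B5–B6
Each bag holds 2 vertices, so the decomposition has width 1, which upper-bounds the treewidth. Any graph with an edge has treewidth ≥ 1, and G has the edge a–e. Hence tw(G) = 1 exactly.

1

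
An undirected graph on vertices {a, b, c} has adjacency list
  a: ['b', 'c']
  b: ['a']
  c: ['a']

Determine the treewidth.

A width-1 tree decomposition is:
Bags: B1 = {a, b}  B2 = {a, c}
Tree: B1–B2
Every bag has size at most 2, so the width is 2 − 1 = 1 and tw(G) ≤ 1. G has an edge, so its treewidth is at least 1. Combining the bounds, tw(G) = 1.

1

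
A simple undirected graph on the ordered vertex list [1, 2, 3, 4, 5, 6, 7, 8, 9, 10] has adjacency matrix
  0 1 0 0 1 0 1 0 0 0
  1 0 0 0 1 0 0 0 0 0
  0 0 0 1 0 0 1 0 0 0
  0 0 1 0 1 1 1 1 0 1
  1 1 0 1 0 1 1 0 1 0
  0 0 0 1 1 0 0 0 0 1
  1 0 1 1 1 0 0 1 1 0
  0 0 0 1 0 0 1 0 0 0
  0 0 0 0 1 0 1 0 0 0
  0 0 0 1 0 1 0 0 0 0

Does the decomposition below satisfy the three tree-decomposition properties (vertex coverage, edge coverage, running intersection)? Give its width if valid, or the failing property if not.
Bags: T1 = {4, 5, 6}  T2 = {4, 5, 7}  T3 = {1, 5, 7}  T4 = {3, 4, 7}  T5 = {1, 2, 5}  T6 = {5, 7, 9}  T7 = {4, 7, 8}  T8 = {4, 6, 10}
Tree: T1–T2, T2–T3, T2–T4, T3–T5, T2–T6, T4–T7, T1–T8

Checking the three conditions: (i) the bags cover all of {1, 2, 3, 4, 5, 6, 7, 8, 9, 10}; (ii) for each edge, some bag contains both endpoints; (iii) the bags containing any fixed vertex form a subtree. All hold, so the decomposition is valid with width 3 − 1 = 2.

Yes; width 2.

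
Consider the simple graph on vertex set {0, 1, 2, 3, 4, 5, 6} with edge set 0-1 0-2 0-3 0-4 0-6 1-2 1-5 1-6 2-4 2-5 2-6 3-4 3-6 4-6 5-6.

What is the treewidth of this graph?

A width-3 tree decomposition is:
Bags: B1 = {1, 2, 5, 6}  B2 = {0, 1, 2, 6}  B3 = {0, 2, 4, 6}  B4 = {0, 3, 4, 6}
Tree: B1–B2, B2–B3, B3–B4
Each bag holds 4 vertices, so the decomposition has width 3, which upper-bounds the treewidth. On the other hand G contains the 4-clique {0, 1, 2, 6}. A clique must lie in a single bag of any decomposition, so no decomposition can have width below 3. Hence tw(G) = 3 exactly.

3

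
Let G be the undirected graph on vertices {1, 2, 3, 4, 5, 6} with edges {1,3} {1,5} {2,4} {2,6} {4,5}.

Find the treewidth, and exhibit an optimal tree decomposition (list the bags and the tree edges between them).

Treewidth 1.
One optimal decomposition is:
Bags: B1 = {1, 3}  B2 = {1, 5}  B3 = {4, 5}  B4 = {2, 4}  B5 = {2, 6}
Tree: B1–B2, B2–B3, B3–B4, B4–B5

Every bag has size at most 2, so the width is 2 − 1 = 1 and tw(G) ≤ 1. Since G has at least one edge (e.g. 3–1), it is not an edgeless graph, so tw(G) ≥ 1. Hence tw(G) = 1 exactly.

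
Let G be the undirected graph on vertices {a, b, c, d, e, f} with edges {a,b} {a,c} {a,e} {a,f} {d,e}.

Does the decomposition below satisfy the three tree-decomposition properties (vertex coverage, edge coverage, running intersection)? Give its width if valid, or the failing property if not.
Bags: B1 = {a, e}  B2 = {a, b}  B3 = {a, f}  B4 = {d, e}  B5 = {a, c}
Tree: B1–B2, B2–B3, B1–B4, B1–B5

Yes; width 1.

Vertex coverage: the bags together contain {a, b, c, d, e, f}, the full vertex set. Edge coverage: each edge of G has both endpoints in at least one bag. Running intersection: for every vertex, the bags containing it form a connected subtree. All three properties hold, so this is a valid tree decomposition of width max|bag| − 1 = 1, and hence tw(G) ≤ 1.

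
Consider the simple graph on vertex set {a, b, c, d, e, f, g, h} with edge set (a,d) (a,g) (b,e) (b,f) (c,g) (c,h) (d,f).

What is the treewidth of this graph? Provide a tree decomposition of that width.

Treewidth 1.
One such decomposition:
Bags: B1 = {c, h}  B2 = {c, g}  B3 = {a, g}  B4 = {a, d}  B5 = {d, f}  B6 = {b, f}  B7 = {b, e}
Tree: B1–B2, B2–B3, B3–B4, B4–B5, B5–B6, B6–B7

The largest bag has 2 vertices, giving width 1; this decomposition certifies tw(G) ≤ 1. Since G has at least one edge (e.g. h–c), it is not an edgeless graph, so tw(G) ≥ 1. Therefore the treewidth is 1.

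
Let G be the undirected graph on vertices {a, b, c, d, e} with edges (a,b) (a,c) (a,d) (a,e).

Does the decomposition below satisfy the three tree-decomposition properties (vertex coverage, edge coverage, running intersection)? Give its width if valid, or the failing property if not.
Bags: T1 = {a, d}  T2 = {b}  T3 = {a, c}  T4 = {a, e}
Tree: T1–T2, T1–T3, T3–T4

A tree decomposition must satisfy three properties: every vertex lies in some bag; for every edge, both endpoints lie together in some bag; and for every vertex, the bags containing it form a connected subtree. Here edge (a,b) lies in no bag, so the decomposition is invalid.

No — edge (a,b) lies in no bag.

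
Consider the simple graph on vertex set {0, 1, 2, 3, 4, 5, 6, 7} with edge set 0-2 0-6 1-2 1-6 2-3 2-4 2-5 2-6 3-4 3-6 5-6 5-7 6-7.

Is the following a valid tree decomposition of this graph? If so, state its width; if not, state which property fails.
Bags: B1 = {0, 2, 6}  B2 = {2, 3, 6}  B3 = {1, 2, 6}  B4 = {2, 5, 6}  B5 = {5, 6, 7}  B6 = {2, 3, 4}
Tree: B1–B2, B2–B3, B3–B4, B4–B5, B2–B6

Yes; width 2.

Checking the three conditions: (i) the bags cover all of {0, 1, 2, 3, 4, 5, 6, 7}; (ii) for each edge, some bag contains both endpoints; (iii) the bags containing any fixed vertex form a subtree. All hold, so the decomposition is valid with width 3 − 1 = 2.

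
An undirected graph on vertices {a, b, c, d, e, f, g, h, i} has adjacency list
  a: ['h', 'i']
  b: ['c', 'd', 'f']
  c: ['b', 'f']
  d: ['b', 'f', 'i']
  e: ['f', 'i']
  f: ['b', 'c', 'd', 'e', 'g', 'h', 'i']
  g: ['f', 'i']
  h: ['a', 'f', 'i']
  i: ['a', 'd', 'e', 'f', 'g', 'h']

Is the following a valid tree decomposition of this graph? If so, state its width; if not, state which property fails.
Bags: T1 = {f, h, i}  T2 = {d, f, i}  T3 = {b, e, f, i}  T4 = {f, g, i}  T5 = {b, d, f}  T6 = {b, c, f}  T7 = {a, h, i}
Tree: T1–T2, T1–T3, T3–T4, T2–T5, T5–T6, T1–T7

No — bags containing vertex b are not connected in the tree.

A tree decomposition must satisfy three properties: every vertex lies in some bag; for every edge, both endpoints lie together in some bag; and for every vertex, the bags containing it form a connected subtree. Here bags containing vertex b are not connected in the tree, so the decomposition is invalid.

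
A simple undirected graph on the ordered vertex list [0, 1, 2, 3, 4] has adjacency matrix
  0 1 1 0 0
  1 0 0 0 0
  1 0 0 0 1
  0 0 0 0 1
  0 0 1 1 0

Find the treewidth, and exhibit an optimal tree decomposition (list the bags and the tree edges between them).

Every bag has size at most 2, so the width is 2 − 1 = 1 and tw(G) ≤ 1. Any graph with an edge has treewidth ≥ 1, and G has the edge 3–4. Hence tw(G) = 1 exactly.

Treewidth 1.
One optimal decomposition is:
Bags: B1 = {3, 4}  B2 = {2, 4}  B3 = {0, 2}  B4 = {0, 1}
Tree: B1–B2, B2–B3, B3–B4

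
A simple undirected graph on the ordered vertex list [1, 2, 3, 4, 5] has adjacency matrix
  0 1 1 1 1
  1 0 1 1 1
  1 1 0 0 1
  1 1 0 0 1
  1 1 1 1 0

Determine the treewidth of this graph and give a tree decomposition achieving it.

The largest bag has 4 vertices, giving width 3; this decomposition certifies tw(G) ≤ 3. Conversely, {1, 2, 3, 5} is a clique of size 4, and the vertices of any clique must share a bag in every tree decomposition; so some bag has ≥ 4 vertices and tw(G) ≥ 3. Combining the bounds, tw(G) = 3.

Treewidth 3.
One such decomposition:
Bags: B1 = {1, 2, 4, 5}  B2 = {1, 2, 3, 5}
Tree: B1–B2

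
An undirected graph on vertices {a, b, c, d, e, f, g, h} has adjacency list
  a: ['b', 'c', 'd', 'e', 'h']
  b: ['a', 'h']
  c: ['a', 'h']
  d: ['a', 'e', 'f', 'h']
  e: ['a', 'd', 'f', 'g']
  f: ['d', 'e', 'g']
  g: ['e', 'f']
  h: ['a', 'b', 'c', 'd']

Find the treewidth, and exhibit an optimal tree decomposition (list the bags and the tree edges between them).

The largest bag has 3 vertices, giving width 2; this decomposition certifies tw(G) ≤ 2. On the other hand G contains the 3-clique {e, f, g}. A clique must lie in a single bag of any decomposition, so no decomposition can have width below 2. Therefore the treewidth is 2.

Treewidth 2.
One such decomposition:
Bags: B1 = {a, d, h}  B2 = {a, d, e}  B3 = {d, e, f}  B4 = {a, c, h}  B5 = {a, b, h}  B6 = {e, f, g}
Tree: B1–B2, B2–B3, B1–B4, B4–B5, B3–B6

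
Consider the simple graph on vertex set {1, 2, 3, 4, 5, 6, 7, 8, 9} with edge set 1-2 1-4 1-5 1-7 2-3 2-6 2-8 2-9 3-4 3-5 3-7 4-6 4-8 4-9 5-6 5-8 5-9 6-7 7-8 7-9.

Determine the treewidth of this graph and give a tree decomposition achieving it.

The largest bag has 5 vertices, giving width 4; this decomposition certifies tw(G) ≤ 4. For the lower bound: the 5 vertex sets {7,9}, {2,3}, {1,5}, {4}, {6} are disjoint, each induces a connected subgraph, and every pair is joined by at least one edge of G. Contracting each set to a single vertex therefore yields K_{5} as a minor, and since treewidth is minor-monotone, tw(G) ≥ tw(K_{5}) = 4. Therefore the treewidth is 4.

Treewidth 4.
Bags: B1 = {2, 4, 5, 7, 9}  B2 = {2, 3, 4, 5, 7}  B3 = {1, 2, 4, 5, 7}  B4 = {2, 4, 5, 6, 7}  B5 = {2, 4, 5, 7, 8}
Tree: B1–B2, B2–B3, B3–B4, B4–B5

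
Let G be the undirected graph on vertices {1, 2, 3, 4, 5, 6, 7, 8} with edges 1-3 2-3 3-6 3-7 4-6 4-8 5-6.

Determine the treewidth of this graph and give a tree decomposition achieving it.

Treewidth 1.
One such decomposition:
Bags: B1 = {1, 3}  B2 = {3, 6}  B3 = {4, 6}  B4 = {2, 3}  B5 = {4, 8}  B6 = {3, 7}  B7 = {5, 6}
Tree: B1–B2, B2–B3, B1–B4, B3–B5, B4–B6, B3–B7

Every bag has size at most 2, so the width is 2 − 1 = 1 and tw(G) ≤ 1. Any graph with an edge has treewidth ≥ 1, and G has the edge 3–1. The upper and lower bounds meet at 1, so that is the treewidth.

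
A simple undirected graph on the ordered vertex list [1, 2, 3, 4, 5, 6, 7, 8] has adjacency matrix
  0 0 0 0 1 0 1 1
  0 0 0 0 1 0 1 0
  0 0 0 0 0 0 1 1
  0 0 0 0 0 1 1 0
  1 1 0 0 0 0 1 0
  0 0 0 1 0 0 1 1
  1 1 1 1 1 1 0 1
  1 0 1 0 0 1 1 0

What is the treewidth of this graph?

2

A width-2 tree decomposition is:
Bags: B1 = {1, 7, 8}  B2 = {6, 7, 8}  B3 = {3, 7, 8}  B4 = {4, 6, 7}  B5 = {1, 5, 7}  B6 = {2, 5, 7}
Tree: B1–B2, B2–B3, B2–B4, B1–B5, B5–B6
Each bag holds 3 vertices, so the decomposition has width 2, which upper-bounds the treewidth. Conversely, {1, 7, 8} is a clique of size 3, and the vertices of any clique must share a bag in every tree decomposition; so some bag has ≥ 3 vertices and tw(G) ≥ 2. Therefore the treewidth is 2.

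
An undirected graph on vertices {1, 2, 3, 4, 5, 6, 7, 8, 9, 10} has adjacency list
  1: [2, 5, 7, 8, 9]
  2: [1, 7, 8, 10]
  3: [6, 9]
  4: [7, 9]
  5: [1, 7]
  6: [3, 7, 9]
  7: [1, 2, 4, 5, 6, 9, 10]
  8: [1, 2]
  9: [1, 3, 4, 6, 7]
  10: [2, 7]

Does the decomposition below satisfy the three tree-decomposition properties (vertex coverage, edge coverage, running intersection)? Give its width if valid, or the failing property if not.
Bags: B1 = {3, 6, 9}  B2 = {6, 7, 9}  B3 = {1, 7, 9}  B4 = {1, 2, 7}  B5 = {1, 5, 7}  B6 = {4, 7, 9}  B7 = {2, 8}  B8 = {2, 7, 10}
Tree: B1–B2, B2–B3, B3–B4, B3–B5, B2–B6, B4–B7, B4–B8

No — edge (1,8) lies in no bag.

A tree decomposition must satisfy three properties: every vertex lies in some bag; for every edge, both endpoints lie together in some bag; and for every vertex, the bags containing it form a connected subtree. Here edge (1,8) lies in no bag, so the decomposition is invalid.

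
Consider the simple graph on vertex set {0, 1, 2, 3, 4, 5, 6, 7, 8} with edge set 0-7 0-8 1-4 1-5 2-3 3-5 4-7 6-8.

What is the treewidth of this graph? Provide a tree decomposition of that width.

Treewidth 1.
One optimal decomposition is:
Bags: B1 = {6, 8}  B2 = {0, 8}  B3 = {0, 7}  B4 = {4, 7}  B5 = {1, 4}  B6 = {1, 5}  B7 = {3, 5}  B8 = {2, 3}
Tree: B1–B2, B2–B3, B3–B4, B4–B5, B5–B6, B6–B7, B7–B8

Every bag has size at most 2, so the width is 2 − 1 = 1 and tw(G) ≤ 1. G has an edge, so its treewidth is at least 1. Therefore the treewidth is 1.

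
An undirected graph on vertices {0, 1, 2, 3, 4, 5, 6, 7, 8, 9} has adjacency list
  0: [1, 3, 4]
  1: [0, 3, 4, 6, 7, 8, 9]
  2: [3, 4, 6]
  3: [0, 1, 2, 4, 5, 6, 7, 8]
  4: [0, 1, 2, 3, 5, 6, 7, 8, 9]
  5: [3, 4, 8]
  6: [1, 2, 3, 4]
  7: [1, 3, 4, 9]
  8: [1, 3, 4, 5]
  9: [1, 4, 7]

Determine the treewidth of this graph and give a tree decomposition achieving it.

Treewidth 3.
One optimal decomposition is:
Bags: B1 = {1, 3, 4, 7}  B2 = {1, 4, 7, 9}  B3 = {0, 1, 3, 4}  B4 = {1, 3, 4, 6}  B5 = {1, 3, 4, 8}  B6 = {3, 4, 5, 8}  B7 = {2, 3, 4, 6}
Tree: B1–B2, B1–B3, B1–B4, B4–B5, B5–B6, B4–B7

Each bag holds 4 vertices, so the decomposition has width 3, which upper-bounds the treewidth. Conversely, {1, 4, 7, 9} is a clique of size 4, and the vertices of any clique must share a bag in every tree decomposition; so some bag has ≥ 4 vertices and tw(G) ≥ 3. The upper and lower bounds meet at 3, so that is the treewidth.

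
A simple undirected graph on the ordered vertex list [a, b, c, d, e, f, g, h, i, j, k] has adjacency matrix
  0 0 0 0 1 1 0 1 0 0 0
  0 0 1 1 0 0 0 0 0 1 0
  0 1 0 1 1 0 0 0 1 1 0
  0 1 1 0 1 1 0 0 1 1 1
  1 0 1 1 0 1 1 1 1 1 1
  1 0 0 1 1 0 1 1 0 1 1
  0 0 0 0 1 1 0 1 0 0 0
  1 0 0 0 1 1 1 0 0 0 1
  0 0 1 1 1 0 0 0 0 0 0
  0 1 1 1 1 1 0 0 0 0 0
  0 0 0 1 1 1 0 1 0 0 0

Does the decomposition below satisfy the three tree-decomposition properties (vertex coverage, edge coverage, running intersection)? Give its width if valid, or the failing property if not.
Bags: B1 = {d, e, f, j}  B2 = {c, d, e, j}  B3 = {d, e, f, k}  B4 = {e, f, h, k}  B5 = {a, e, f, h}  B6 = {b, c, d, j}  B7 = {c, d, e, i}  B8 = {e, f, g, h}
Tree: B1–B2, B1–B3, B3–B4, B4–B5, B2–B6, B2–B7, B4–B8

Vertex coverage: the bags together contain {a, b, c, d, e, f, g, h, i, j, k}, the full vertex set. Edge coverage: each edge of G has both endpoints in at least one bag. Running intersection: for every vertex, the bags containing it form a connected subtree. All three properties hold, so this is a valid tree decomposition of width max|bag| − 1 = 3, and hence tw(G) ≤ 3.

Yes; width 3.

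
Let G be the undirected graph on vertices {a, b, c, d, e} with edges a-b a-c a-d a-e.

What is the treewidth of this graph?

1

A width-1 tree decomposition is:
Bags: B1 = {a, b}  B2 = {a, d}  B3 = {a, c}  B4 = {a, e}
Tree: B1–B2, B2–B3, B1–B4
Each bag holds 2 vertices, so the decomposition has width 1, which upper-bounds the treewidth. G has an edge, so its treewidth is at least 1. The upper and lower bounds meet at 1, so that is the treewidth.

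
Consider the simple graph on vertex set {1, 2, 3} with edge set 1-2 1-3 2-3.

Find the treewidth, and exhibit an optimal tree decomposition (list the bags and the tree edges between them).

A single bag containing all 3 vertices is trivially a valid decomposition of width 2. For the lower bound, the 3 vertices {1, 2, 3} are pairwise adjacent, and any tree decomposition puts a clique entirely inside one bag — forcing width ≥ 2. Therefore the treewidth is 2.

Treewidth 2.
One such decomposition:
Bags: B1 = {1, 2, 3}
Tree: (single bag)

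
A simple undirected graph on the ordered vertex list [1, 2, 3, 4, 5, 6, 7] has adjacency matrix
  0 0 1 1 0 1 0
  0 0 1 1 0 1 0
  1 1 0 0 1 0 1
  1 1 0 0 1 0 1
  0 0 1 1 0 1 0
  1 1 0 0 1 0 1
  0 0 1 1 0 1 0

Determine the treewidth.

3

A width-3 tree decomposition is:
Bags: B1 = {1, 3, 4, 6}  B2 = {3, 4, 6, 7}  B3 = {3, 4, 5, 6}  B4 = {2, 3, 4, 6}
Tree: B1–B2, B2–B3, B3–B4
Every bag has size at most 4, so the width is 4 − 1 = 3 and tw(G) ≤ 3. For the lower bound: the 4 vertex sets {1,3}, {6,7}, {4}, {5} are disjoint, each induces a connected subgraph, and every pair is joined by at least one edge of G. Contracting each set to a single vertex therefore yields K_{4} as a minor, and since treewidth is minor-monotone, tw(G) ≥ tw(K_{4}) = 3. Combining the bounds, tw(G) = 3.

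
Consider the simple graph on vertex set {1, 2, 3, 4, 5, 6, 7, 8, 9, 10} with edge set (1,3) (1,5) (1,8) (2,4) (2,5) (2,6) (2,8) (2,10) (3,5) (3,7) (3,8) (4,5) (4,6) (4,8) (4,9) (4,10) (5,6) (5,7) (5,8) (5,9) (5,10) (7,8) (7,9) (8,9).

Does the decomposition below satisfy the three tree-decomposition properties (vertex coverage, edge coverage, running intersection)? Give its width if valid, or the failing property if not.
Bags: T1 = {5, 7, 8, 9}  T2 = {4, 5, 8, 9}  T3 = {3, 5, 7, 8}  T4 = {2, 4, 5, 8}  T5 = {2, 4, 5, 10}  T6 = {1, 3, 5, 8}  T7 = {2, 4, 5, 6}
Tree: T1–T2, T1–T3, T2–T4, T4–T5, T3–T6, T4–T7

Vertex coverage: the bags together contain {1, 2, 3, 4, 5, 6, 7, 8, 9, 10}, the full vertex set. Edge coverage: each edge of G has both endpoints in at least one bag. Running intersection: for every vertex, the bags containing it form a connected subtree. All three properties hold, so this is a valid tree decomposition of width max|bag| − 1 = 3, and hence tw(G) ≤ 3.

Yes; width 3.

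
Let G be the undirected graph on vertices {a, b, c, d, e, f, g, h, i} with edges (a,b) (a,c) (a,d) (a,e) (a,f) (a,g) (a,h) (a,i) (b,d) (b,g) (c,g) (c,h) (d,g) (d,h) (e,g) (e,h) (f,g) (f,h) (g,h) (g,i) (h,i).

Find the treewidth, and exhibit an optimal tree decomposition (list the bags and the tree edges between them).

Each bag holds 4 vertices, so the decomposition has width 3, which upper-bounds the treewidth. On the other hand G contains the 4-clique {a, d, g, h}. A clique must lie in a single bag of any decomposition, so no decomposition can have width below 3. Combining the bounds, tw(G) = 3.

Treewidth 3.
Bags: B1 = {a, e, g, h}  B2 = {a, f, g, h}  B3 = {a, g, h, i}  B4 = {a, c, g, h}  B5 = {a, d, g, h}  B6 = {a, b, d, g}
Tree: B1–B2, B2–B3, B3–B4, B1–B5, B5–B6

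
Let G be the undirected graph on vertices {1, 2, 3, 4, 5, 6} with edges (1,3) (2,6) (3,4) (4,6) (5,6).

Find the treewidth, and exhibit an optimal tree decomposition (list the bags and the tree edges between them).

Each bag holds 2 vertices, so the decomposition has width 1, which upper-bounds the treewidth. Any graph with an edge has treewidth ≥ 1, and G has the edge 6–4. The upper and lower bounds meet at 1, so that is the treewidth.

Treewidth 1.
One such decomposition:
Bags: B1 = {4, 6}  B2 = {5, 6}  B3 = {3, 4}  B4 = {2, 6}  B5 = {1, 3}
Tree: B1–B2, B1–B3, B2–B4, B3–B5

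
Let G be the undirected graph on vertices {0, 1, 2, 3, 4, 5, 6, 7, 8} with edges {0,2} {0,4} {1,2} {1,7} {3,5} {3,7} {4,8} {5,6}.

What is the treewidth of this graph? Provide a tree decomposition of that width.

Each bag holds 2 vertices, so the decomposition has width 1, which upper-bounds the treewidth. Since G has at least one edge (e.g. 8–4), it is not an edgeless graph, so tw(G) ≥ 1. Therefore the treewidth is 1.

Treewidth 1.
One such decomposition:
Bags: B1 = {4, 8}  B2 = {0, 4}  B3 = {0, 2}  B4 = {1, 2}  B5 = {1, 7}  B6 = {3, 7}  B7 = {3, 5}  B8 = {5, 6}
Tree: B1–B2, B2–B3, B3–B4, B4–B5, B5–B6, B6–B7, B7–B8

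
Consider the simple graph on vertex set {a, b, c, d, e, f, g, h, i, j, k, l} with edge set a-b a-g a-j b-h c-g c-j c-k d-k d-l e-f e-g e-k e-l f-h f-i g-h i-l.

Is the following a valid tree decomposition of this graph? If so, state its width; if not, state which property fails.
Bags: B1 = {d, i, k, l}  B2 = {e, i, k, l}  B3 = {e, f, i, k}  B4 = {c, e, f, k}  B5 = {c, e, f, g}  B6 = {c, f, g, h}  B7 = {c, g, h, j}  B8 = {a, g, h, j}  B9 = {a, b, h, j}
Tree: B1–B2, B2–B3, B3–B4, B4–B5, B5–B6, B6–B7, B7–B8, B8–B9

Every vertex of G appears in some bag (union = {a, b, c, d, e, f, g, h, i, j, k, l}); every edge is covered by a bag; and for each vertex v the set of bags containing v is connected in the bag tree. The decomposition is therefore valid. The largest bag has 4 vertices, so the width is 3.

Yes; width 3.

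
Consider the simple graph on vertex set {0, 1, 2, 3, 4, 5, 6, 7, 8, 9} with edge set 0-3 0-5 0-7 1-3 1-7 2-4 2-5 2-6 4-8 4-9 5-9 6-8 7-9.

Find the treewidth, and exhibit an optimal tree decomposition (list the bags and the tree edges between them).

Each bag holds 3 vertices, so the decomposition has width 2, which upper-bounds the treewidth. Since 3–1–7–0–3 is a cycle in G, G is not acyclic. Forests are exactly the graphs of treewidth ≤ 1, so tw(G) ≥ 2. The upper and lower bounds meet at 2, so that is the treewidth.

Treewidth 2.
One such decomposition:
Bags: B1 = {0, 1, 3}  B2 = {0, 1, 7}  B3 = {0, 5, 7}  B4 = {5, 7, 9}  B5 = {2, 5, 9}  B6 = {2, 4, 9}  B7 = {2, 4, 6}  B8 = {4, 6, 8}
Tree: B1–B2, B2–B3, B3–B4, B4–B5, B5–B6, B6–B7, B7–B8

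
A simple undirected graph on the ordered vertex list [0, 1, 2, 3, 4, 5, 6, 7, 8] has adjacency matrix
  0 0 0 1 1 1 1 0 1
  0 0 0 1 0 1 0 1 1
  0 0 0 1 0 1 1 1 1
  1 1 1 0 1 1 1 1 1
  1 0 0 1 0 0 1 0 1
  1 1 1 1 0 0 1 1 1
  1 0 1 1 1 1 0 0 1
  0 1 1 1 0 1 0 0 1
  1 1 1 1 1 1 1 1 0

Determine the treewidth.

A width-4 tree decomposition is:
Bags: B1 = {2, 3, 5, 7, 8}  B2 = {2, 3, 5, 6, 8}  B3 = {0, 3, 5, 6, 8}  B4 = {0, 3, 4, 6, 8}  B5 = {1, 3, 5, 7, 8}
Tree: B1–B2, B2–B3, B3–B4, B1–B5
Each bag holds 5 vertices, so the decomposition has width 4, which upper-bounds the treewidth. For the lower bound, the 5 vertices {0, 3, 4, 6, 8} are pairwise adjacent, and any tree decomposition puts a clique entirely inside one bag — forcing width ≥ 4. Hence tw(G) = 4 exactly.

4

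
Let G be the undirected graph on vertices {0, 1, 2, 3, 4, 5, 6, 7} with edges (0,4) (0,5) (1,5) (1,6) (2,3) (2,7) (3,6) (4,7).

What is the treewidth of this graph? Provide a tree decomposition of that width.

Treewidth 2.
Bags: B1 = {0, 1, 5}  B2 = {0, 1, 4}  B3 = {1, 4, 7}  B4 = {1, 2, 7}  B5 = {1, 2, 3}  B6 = {1, 3, 6}
Tree: B1–B2, B2–B3, B3–B4, B4–B5, B5–B6

Each bag holds 3 vertices, so the decomposition has width 2, which upper-bounds the treewidth. The edges 1–5–0–4–7–2–3–6–1 form a cycle, so G is not a tree and its treewidth is at least 2. Therefore the treewidth is 2.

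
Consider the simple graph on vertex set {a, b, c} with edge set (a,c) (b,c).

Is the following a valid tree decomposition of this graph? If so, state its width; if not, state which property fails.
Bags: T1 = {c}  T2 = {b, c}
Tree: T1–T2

A tree decomposition must satisfy three properties: every vertex lies in some bag; for every edge, both endpoints lie together in some bag; and for every vertex, the bags containing it form a connected subtree. Here vertex a appears in no bag, so the decomposition is invalid.

No — vertex a appears in no bag.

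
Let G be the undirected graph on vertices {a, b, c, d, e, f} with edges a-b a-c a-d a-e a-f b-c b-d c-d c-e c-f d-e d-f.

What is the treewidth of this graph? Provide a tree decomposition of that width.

Treewidth 3.
One such decomposition:
Bags: B1 = {a, c, d, e}  B2 = {a, b, c, d}  B3 = {a, c, d, f}
Tree: B1–B2, B2–B3

Every bag has size at most 4, so the width is 4 − 1 = 3 and tw(G) ≤ 3. For the lower bound, the 4 vertices {a, c, d, e} are pairwise adjacent, and any tree decomposition puts a clique entirely inside one bag — forcing width ≥ 3. The upper and lower bounds meet at 3, so that is the treewidth.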